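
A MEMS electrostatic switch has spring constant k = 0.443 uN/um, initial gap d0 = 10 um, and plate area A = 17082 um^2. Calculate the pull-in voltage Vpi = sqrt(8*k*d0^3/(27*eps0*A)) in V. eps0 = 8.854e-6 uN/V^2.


Step 1: Compute numerator: 8 * k * d0^3 = 8 * 0.443 * 10^3 = 3544.0
Step 2: Compute denominator: 27 * eps0 * A = 27 * 8.854e-6 * 17082 = 4.083589
Step 3: Vpi = sqrt(3544.0 / 4.083589)
Vpi = 29.46 V


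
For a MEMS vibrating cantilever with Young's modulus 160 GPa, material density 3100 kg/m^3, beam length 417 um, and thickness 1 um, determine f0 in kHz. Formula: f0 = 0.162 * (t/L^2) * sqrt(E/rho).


Step 1: Convert units to SI.
t_SI = 1e-6 m, L_SI = 417e-6 m
Step 2: Calculate sqrt(E/rho).
sqrt(160e9 / 3100) = 7184.21 m/s
Step 3: Compute f0.
f0 = 0.162 * 1e-6 / (417e-6)^2 * 7184.21 = 6693.0 Hz = 6.69 kHz


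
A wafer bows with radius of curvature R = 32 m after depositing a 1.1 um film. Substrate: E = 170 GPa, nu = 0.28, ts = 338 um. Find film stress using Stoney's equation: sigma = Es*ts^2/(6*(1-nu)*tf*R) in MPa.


Step 1: Compute numerator: Es * ts^2 = 170 * 338^2 = 19421480 (GPa*um^2)
Step 2: Compute denominator (R in um): 6*(1-nu)*tf*R = 6*0.72*1.1*32e6 = 152064000.0 (um^2)
Step 3: sigma (GPa) = 19421480 / 152064000.0 = 1.27719e-01 GPa
Step 4: Convert to MPa (x1000): sigma = 127.7 MPa


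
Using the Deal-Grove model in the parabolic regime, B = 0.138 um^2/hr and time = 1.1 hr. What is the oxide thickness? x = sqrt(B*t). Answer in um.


Step 1: Compute B*t = 0.138 * 1.1 = 0.1518
Step 2: x = sqrt(0.1518)
x = 0.39 um


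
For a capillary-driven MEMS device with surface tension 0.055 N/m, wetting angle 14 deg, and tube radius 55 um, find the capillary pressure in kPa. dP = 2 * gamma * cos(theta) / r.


Step 1: cos(14 deg) = 0.9703
Step 2: Convert r to m: r = 55e-6 m
Step 3: dP = 2 * 0.055 * 0.9703 / 55e-6 = 1940.6 Pa
Step 4: Convert Pa to kPa (divide by 1000).
dP = 1.94 kPa


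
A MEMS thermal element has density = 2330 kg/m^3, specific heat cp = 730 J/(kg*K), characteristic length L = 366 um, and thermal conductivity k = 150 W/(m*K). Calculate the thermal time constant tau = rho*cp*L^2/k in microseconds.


Step 1: Convert L to m: L = 366e-6 m
Step 2: L^2 = (366e-6)^2 = 1.33956e-07 m^2
Step 3: tau = 2330 * 730 * 1.33956e-07 / 150 = 1.51897174e-03 s
Step 4: Convert to microseconds (multiply by 1e6).
tau = 1518.972 us


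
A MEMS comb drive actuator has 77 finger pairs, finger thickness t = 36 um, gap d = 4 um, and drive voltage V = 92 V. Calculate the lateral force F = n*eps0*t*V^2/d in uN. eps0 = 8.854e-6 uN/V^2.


Step 1: Parameters: n=77, eps0=8.854e-6 uN/V^2, t=36 um, V=92 V, d=4 um
Step 2: V^2 = 8464
Step 3: F = 77 * 8.854e-6 * 36 * 8464 / 4
F = 51.934 uN


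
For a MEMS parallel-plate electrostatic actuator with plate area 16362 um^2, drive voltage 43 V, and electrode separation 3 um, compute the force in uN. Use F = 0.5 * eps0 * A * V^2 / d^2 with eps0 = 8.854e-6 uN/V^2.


Step 1: Identify parameters.
eps0 = 8.854e-6 uN/V^2, A = 16362 um^2, V = 43 V, d = 3 um
Step 2: Compute V^2 = 43^2 = 1849
Step 3: Compute d^2 = 3^2 = 9
Step 4: F = 0.5 * 8.854e-6 * 16362 * 1849 / 9
F = 14.881 uN


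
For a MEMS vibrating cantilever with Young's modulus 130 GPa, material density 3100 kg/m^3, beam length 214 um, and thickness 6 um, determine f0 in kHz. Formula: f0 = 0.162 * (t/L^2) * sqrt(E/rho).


Step 1: Convert units to SI.
t_SI = 6e-6 m, L_SI = 214e-6 m
Step 2: Calculate sqrt(E/rho).
sqrt(130e9 / 3100) = 6475.76 m/s
Step 3: Compute f0.
f0 = 0.162 * 6e-6 / (214e-6)^2 * 6475.76 = 137445.2 Hz = 137.45 kHz


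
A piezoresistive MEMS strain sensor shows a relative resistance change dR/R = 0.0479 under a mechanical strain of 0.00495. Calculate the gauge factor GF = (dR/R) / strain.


Step 1: Identify values.
dR/R = 0.0479, strain = 0.00495
Step 2: GF = (dR/R) / strain = 0.0479 / 0.00495
GF = 9.7


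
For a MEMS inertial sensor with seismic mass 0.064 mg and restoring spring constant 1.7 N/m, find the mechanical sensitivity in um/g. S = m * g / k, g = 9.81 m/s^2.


Step 1: Convert mass: m = 0.064 mg = 6.40e-08 kg
Step 2: S = m * g / k = 6.40e-08 * 9.81 / 1.7
Step 3: S = 3.69e-07 m/g
Step 4: Convert to um/g: S = 0.369 um/g


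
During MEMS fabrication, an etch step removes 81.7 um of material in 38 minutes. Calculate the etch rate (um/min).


Step 1: Etch rate = depth / time
Step 2: rate = 81.7 / 38
rate = 2.15 um/min


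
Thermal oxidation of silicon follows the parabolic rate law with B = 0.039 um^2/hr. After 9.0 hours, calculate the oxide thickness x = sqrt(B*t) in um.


Step 1: Compute B*t = 0.039 * 9.0 = 0.351
Step 2: x = sqrt(0.351)
x = 0.592 um


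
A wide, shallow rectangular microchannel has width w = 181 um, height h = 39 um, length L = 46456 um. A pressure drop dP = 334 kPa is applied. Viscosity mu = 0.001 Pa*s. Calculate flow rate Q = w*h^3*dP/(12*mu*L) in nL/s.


Step 1: Convert all dimensions to SI (meters).
w = 181e-6 m, h = 39e-6 m, L = 46456e-6 m, dP = 334e3 Pa
Step 2: Q = w * h^3 * dP / (12 * mu * L)
Q = 181e-6 * (39e-6)^3 * 334e3 / (12 * 0.001 * 46456e-6) = 6.43273712e-09 m^3/s
Step 3: Convert Q from m^3/s to nL/s (1 m^3 = 1e12 nL, so multiply by 1e12).
Q = 6432.737 nL/s


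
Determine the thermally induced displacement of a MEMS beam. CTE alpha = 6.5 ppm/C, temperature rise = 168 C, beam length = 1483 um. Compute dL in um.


Step 1: Convert CTE: alpha = 6.5 ppm/C = 6.5e-6 /C
Step 2: dL = 6.5e-6 * 168 * 1483
dL = 1.6194 um


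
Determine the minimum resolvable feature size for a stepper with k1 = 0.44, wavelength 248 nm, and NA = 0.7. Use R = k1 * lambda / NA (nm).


Step 1: Identify values: k1 = 0.44, lambda = 248 nm, NA = 0.7
Step 2: R = k1 * lambda / NA
R = 0.44 * 248 / 0.7
R = 155.9 nm


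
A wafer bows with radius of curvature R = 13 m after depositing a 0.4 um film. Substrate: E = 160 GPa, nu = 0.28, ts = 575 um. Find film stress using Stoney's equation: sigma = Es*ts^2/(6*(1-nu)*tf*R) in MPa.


Step 1: Compute numerator: Es * ts^2 = 160 * 575^2 = 52900000 (GPa*um^2)
Step 2: Compute denominator (R in um): 6*(1-nu)*tf*R = 6*0.72*0.4*13e6 = 22464000.0 (um^2)
Step 3: sigma (GPa) = 52900000 / 22464000.0 = 2.354879e+00 GPa
Step 4: Convert to MPa (x1000): sigma = 2354.9 MPa


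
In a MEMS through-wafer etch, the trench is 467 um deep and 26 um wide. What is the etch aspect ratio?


Step 1: AR = depth / width
Step 2: AR = 467 / 26
AR = 18.0


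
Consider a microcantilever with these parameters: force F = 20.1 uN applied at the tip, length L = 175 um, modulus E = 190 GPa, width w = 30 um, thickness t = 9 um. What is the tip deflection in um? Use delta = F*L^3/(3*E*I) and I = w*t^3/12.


Step 1: Calculate the second moment of area.
I = w * t^3 / 12 = 30 * 9^3 / 12 = 1822.5 um^4
Step 2: Convert E to consistent units (1 GPa = 1000 uN/um^2).
E = 190 GPa = 190000 uN/um^2
Step 3: Calculate tip deflection.
delta = F * L^3 / (3 * E * I)
delta = 20.1 * 175^3 / (3 * 190000 * 1822.5)
delta = 0.1037 um


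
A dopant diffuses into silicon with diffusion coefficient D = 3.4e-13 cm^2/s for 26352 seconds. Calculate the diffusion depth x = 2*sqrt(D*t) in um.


Step 1: Compute D*t = 3.4e-13 * 26352 = 8.95968e-09 cm^2
Step 2: sqrt(D*t) = 9.46556e-05 cm
Step 3: x = 2 * 9.46556e-05 cm = 1.893112e-04 cm
Step 4: Convert to um (1 cm = 1e4 um): x = 1.893 um


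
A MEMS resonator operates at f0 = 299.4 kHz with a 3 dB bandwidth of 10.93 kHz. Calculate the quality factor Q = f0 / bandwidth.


Step 1: Q = f0 / bandwidth
Step 2: Q = 299.4 / 10.93
Q = 27.4


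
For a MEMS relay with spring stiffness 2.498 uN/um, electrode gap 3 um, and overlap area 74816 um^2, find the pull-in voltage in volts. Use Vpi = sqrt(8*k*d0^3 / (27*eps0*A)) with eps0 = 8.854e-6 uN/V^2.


Step 1: Compute numerator: 8 * k * d0^3 = 8 * 2.498 * 3^3 = 539.568
Step 2: Compute denominator: 27 * eps0 * A = 27 * 8.854e-6 * 74816 = 17.885363
Step 3: Vpi = sqrt(539.568 / 17.885363)
Vpi = 5.49 V


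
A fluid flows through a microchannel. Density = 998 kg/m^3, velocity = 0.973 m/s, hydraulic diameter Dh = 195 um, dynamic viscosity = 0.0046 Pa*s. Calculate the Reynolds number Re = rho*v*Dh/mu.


Step 1: Convert Dh to meters: Dh = 195e-6 m
Step 2: Re = rho * v * Dh / mu
Re = 998 * 0.973 * 195e-6 / 0.0046
Re = 41.164


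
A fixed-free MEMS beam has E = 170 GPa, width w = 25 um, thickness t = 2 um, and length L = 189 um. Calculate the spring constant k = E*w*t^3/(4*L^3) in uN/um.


Step 1: Convert E to consistent units (1 GPa = 1000 uN/um^2).
E = 170 GPa = 170000 uN/um^2
Step 2: Compute t^3 = 2^3 = 8
Step 3: Compute L^3 = 189^3 = 6751269
Step 4: k = 170000 * 25 * 8 / (4 * 6751269)
k = 1.259 uN/um


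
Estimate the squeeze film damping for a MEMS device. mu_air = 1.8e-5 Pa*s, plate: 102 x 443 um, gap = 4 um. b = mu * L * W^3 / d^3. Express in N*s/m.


Step 1: Convert to SI.
L = 102e-6 m, W = 443e-6 m, d = 4e-6 m
Step 2: W^3 = (443e-6)^3 = 8.69e-11 m^3
Step 3: d^3 = (4e-6)^3 = 6.40e-17 m^3
Step 4: b = 1.8e-5 * 102e-6 * 8.69e-11 / 6.40e-17
b = 2.49e-03 N*s/m


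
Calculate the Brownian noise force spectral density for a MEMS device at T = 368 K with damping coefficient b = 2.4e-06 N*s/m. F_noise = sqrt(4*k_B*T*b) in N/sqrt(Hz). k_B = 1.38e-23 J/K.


Step 1: Compute 4 * k_B * T * b
= 4 * 1.38e-23 * 368 * 2.4e-06
= 4.8753e-26 N^2/Hz
Step 2: F_noise = sqrt(4.8753e-26)
F_noise = 2.21e-13 N/sqrt(Hz)


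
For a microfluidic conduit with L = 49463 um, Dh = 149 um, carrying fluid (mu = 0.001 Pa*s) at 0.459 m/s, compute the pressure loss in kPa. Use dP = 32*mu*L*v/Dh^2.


Step 1: Convert to SI: L = 49463e-6 m, Dh = 149e-6 m
Step 2: dP = 32 * 0.001 * 49463e-6 * 0.459 / (149e-6)^2
Step 3: dP = 32724.32 Pa
Step 4: Convert to kPa: dP = 32.72 kPa


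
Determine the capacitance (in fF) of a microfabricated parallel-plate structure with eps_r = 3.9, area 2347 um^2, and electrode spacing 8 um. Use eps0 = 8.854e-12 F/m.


Step 1: Convert area to m^2: A = 2347e-12 m^2
Step 2: Convert gap to m: d = 8e-6 m
Step 3: C = eps0 * eps_r * A / d
C = 8.854e-12 * 3.9 * 2347e-12 / 8e-6
Step 4: Convert to fF (multiply by 1e15).
C = 10.13 fF


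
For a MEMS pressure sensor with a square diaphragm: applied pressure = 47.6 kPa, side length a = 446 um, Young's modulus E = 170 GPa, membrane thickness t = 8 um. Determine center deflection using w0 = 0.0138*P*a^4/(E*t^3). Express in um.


Step 1: Convert pressure to compatible units (E is in GPa, so P in GPa).
P = 47.6 kPa = 47.6e-6 GPa
Step 2: Compute numerator: 0.0138 * P * a^4.
a^4 = 446^4 = 39567575056
numerator = 0.0138 * 47.6e-6 * 39567575056 = 2.59911e+04
Step 3: Compute denominator: E * t^3 = 170 * 8^3 = 87040
Step 4: w0 = numerator / denominator = 2.59911e+04 / 87040 = 0.2986 um


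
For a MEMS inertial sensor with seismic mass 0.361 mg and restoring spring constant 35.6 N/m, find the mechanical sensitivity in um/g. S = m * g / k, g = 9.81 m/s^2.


Step 1: Convert mass: m = 0.361 mg = 3.61e-07 kg
Step 2: S = m * g / k = 3.61e-07 * 9.81 / 35.6
Step 3: S = 9.95e-08 m/g
Step 4: Convert to um/g: S = 0.099 um/g


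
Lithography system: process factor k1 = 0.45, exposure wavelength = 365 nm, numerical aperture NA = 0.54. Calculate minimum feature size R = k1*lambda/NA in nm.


Step 1: Identify values: k1 = 0.45, lambda = 365 nm, NA = 0.54
Step 2: R = k1 * lambda / NA
R = 0.45 * 365 / 0.54
R = 304.2 nm


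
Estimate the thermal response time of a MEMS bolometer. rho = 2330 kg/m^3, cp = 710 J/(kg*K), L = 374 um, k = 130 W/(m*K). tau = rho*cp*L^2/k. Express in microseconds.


Step 1: Convert L to m: L = 374e-6 m
Step 2: L^2 = (374e-6)^2 = 1.39876e-07 m^2
Step 3: tau = 2330 * 710 * 1.39876e-07 / 130 = 1.7799759e-03 s
Step 4: Convert to microseconds (multiply by 1e6).
tau = 1779.976 us


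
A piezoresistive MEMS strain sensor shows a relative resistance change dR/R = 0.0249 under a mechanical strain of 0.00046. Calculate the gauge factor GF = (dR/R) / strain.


Step 1: Identify values.
dR/R = 0.0249, strain = 0.00046
Step 2: GF = (dR/R) / strain = 0.0249 / 0.00046
GF = 54.1


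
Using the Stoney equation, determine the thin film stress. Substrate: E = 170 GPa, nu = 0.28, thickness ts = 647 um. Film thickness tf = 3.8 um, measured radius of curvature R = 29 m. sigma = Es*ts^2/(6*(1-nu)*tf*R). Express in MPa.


Step 1: Compute numerator: Es * ts^2 = 170 * 647^2 = 71163530 (GPa*um^2)
Step 2: Compute denominator (R in um): 6*(1-nu)*tf*R = 6*0.72*3.8*29e6 = 476064000.0 (um^2)
Step 3: sigma (GPa) = 71163530 / 476064000.0 = 1.49483e-01 GPa
Step 4: Convert to MPa (x1000): sigma = 149.5 MPa


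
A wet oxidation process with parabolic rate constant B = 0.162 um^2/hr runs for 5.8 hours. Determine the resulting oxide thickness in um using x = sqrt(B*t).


Step 1: Compute B*t = 0.162 * 5.8 = 0.9396
Step 2: x = sqrt(0.9396)
x = 0.969 um


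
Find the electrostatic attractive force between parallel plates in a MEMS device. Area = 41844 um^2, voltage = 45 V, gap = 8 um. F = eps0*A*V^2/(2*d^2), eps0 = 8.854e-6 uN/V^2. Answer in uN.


Step 1: Identify parameters.
eps0 = 8.854e-6 uN/V^2, A = 41844 um^2, V = 45 V, d = 8 um
Step 2: Compute V^2 = 45^2 = 2025
Step 3: Compute d^2 = 8^2 = 64
Step 4: F = 0.5 * 8.854e-6 * 41844 * 2025 / 64
F = 5.861 uN


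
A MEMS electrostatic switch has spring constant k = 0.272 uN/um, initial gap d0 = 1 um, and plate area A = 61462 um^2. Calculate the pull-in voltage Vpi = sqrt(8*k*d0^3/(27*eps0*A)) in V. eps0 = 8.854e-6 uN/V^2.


Step 1: Compute numerator: 8 * k * d0^3 = 8 * 0.272 * 1^3 = 2.176
Step 2: Compute denominator: 27 * eps0 * A = 27 * 8.854e-6 * 61462 = 14.692983
Step 3: Vpi = sqrt(2.176 / 14.692983)
Vpi = 0.38 V


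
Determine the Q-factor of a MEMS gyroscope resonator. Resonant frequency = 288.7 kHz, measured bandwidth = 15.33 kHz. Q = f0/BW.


Step 1: Q = f0 / bandwidth
Step 2: Q = 288.7 / 15.33
Q = 18.8


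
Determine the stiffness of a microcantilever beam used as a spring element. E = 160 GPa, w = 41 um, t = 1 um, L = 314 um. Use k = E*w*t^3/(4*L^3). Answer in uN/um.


Step 1: Convert E to consistent units (1 GPa = 1000 uN/um^2).
E = 160 GPa = 160000 uN/um^2
Step 2: Compute t^3 = 1^3 = 1
Step 3: Compute L^3 = 314^3 = 30959144
Step 4: k = 160000 * 41 * 1 / (4 * 30959144)
k = 0.053 uN/um


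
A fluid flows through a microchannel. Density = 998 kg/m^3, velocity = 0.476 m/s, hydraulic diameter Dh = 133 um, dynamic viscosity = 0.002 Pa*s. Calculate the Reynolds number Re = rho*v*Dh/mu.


Step 1: Convert Dh to meters: Dh = 133e-6 m
Step 2: Re = rho * v * Dh / mu
Re = 998 * 0.476 * 133e-6 / 0.002
Re = 31.591


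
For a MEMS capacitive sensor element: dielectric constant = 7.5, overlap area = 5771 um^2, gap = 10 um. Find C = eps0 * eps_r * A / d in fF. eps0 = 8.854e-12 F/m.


Step 1: Convert area to m^2: A = 5771e-12 m^2
Step 2: Convert gap to m: d = 10e-6 m
Step 3: C = eps0 * eps_r * A / d
C = 8.854e-12 * 7.5 * 5771e-12 / 10e-6
Step 4: Convert to fF (multiply by 1e15).
C = 38.32 fF


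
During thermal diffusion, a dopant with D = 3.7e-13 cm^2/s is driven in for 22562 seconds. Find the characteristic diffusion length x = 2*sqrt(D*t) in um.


Step 1: Compute D*t = 3.7e-13 * 22562 = 8.34794e-09 cm^2
Step 2: sqrt(D*t) = 9.13671e-05 cm
Step 3: x = 2 * 9.13671e-05 cm = 1.827342e-04 cm
Step 4: Convert to um (1 cm = 1e4 um): x = 1.827 um


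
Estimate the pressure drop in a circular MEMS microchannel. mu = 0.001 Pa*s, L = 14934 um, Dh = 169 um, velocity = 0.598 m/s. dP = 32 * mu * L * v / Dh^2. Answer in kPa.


Step 1: Convert to SI: L = 14934e-6 m, Dh = 169e-6 m
Step 2: dP = 32 * 0.001 * 14934e-6 * 0.598 / (169e-6)^2
Step 3: dP = 10005.85 Pa
Step 4: Convert to kPa: dP = 10.01 kPa


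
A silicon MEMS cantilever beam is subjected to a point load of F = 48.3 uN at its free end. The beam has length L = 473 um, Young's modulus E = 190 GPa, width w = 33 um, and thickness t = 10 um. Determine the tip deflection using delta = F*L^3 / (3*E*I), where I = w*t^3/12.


Step 1: Calculate the second moment of area.
I = w * t^3 / 12 = 33 * 10^3 / 12 = 2750.0 um^4
Step 2: Convert E to consistent units (1 GPa = 1000 uN/um^2).
E = 190 GPa = 190000 uN/um^2
Step 3: Calculate tip deflection.
delta = F * L^3 / (3 * E * I)
delta = 48.3 * 473^3 / (3 * 190000 * 2750.0)
delta = 3.2608 um


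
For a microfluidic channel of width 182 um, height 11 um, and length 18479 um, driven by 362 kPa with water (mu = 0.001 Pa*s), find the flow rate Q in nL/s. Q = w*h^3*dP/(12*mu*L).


Step 1: Convert all dimensions to SI (meters).
w = 182e-6 m, h = 11e-6 m, L = 18479e-6 m, dP = 362e3 Pa
Step 2: Q = w * h^3 * dP / (12 * mu * L)
Q = 182e-6 * (11e-6)^3 * 362e3 / (12 * 0.001 * 18479e-6) = 3.9545612e-10 m^3/s
Step 3: Convert Q from m^3/s to nL/s (1 m^3 = 1e12 nL, so multiply by 1e12).
Q = 395.456 nL/s


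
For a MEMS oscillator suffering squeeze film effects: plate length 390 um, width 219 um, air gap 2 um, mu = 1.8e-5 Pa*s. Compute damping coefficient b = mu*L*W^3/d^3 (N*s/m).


Step 1: Convert to SI.
L = 390e-6 m, W = 219e-6 m, d = 2e-6 m
Step 2: W^3 = (219e-6)^3 = 1.05e-11 m^3
Step 3: d^3 = (2e-6)^3 = 8.00e-18 m^3
Step 4: b = 1.8e-5 * 390e-6 * 1.05e-11 / 8.00e-18
b = 9.22e-03 N*s/m


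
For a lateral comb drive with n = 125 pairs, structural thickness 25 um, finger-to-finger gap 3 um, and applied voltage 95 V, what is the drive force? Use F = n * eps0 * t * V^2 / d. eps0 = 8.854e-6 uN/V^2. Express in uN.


Step 1: Parameters: n=125, eps0=8.854e-6 uN/V^2, t=25 um, V=95 V, d=3 um
Step 2: V^2 = 9025
Step 3: F = 125 * 8.854e-6 * 25 * 9025 / 3
F = 83.237 uN


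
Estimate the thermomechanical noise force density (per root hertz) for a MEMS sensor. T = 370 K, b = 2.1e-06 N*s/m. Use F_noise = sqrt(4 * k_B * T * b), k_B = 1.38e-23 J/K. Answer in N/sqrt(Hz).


Step 1: Compute 4 * k_B * T * b
= 4 * 1.38e-23 * 370 * 2.1e-06
= 4.2890e-26 N^2/Hz
Step 2: F_noise = sqrt(4.2890e-26)
F_noise = 2.07e-13 N/sqrt(Hz)


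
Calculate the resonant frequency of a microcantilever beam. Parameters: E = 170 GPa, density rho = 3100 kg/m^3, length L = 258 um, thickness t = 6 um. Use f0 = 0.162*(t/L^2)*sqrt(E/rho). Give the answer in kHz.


Step 1: Convert units to SI.
t_SI = 6e-6 m, L_SI = 258e-6 m
Step 2: Calculate sqrt(E/rho).
sqrt(170e9 / 3100) = 7405.32 m/s
Step 3: Compute f0.
f0 = 0.162 * 6e-6 / (258e-6)^2 * 7405.32 = 108136.1 Hz = 108.14 kHz


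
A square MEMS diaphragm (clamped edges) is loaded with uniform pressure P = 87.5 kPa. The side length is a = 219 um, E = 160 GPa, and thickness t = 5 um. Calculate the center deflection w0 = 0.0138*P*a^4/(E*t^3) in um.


Step 1: Convert pressure to compatible units (E is in GPa, so P in GPa).
P = 87.5 kPa = 87.5e-6 GPa
Step 2: Compute numerator: 0.0138 * P * a^4.
a^4 = 219^4 = 2300257521
numerator = 0.0138 * 87.5e-6 * 2300257521 = 2.77756e+03
Step 3: Compute denominator: E * t^3 = 160 * 5^3 = 20000
Step 4: w0 = numerator / denominator = 2.77756e+03 / 20000 = 0.1389 um


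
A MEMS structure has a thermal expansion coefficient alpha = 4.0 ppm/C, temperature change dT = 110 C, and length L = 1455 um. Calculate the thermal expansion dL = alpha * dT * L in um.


Step 1: Convert CTE: alpha = 4.0 ppm/C = 4.0e-6 /C
Step 2: dL = 4.0e-6 * 110 * 1455
dL = 0.6402 um


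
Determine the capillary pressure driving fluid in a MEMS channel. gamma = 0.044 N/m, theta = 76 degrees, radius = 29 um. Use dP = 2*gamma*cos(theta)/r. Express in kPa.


Step 1: cos(76 deg) = 0.2419
Step 2: Convert r to m: r = 29e-6 m
Step 3: dP = 2 * 0.044 * 0.2419 / 29e-6 = 734.0 Pa
Step 4: Convert Pa to kPa (divide by 1000).
dP = 0.73 kPa


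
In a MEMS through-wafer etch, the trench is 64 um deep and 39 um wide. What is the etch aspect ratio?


Step 1: AR = depth / width
Step 2: AR = 64 / 39
AR = 1.6


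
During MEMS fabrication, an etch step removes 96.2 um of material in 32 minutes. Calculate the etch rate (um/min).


Step 1: Etch rate = depth / time
Step 2: rate = 96.2 / 32
rate = 3.006 um/min


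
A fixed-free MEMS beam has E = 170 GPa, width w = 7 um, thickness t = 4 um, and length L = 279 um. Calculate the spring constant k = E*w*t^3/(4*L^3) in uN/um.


Step 1: Convert E to consistent units (1 GPa = 1000 uN/um^2).
E = 170 GPa = 170000 uN/um^2
Step 2: Compute t^3 = 4^3 = 64
Step 3: Compute L^3 = 279^3 = 21717639
Step 4: k = 170000 * 7 * 64 / (4 * 21717639)
k = 0.8767 uN/um


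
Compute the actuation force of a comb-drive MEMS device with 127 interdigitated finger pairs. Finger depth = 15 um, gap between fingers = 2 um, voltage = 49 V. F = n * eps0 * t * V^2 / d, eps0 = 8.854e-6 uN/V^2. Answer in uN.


Step 1: Parameters: n=127, eps0=8.854e-6 uN/V^2, t=15 um, V=49 V, d=2 um
Step 2: V^2 = 2401
Step 3: F = 127 * 8.854e-6 * 15 * 2401 / 2
F = 20.249 uN


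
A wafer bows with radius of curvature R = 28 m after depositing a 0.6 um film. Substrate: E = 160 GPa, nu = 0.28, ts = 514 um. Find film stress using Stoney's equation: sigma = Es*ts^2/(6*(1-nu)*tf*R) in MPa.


Step 1: Compute numerator: Es * ts^2 = 160 * 514^2 = 42271360 (GPa*um^2)
Step 2: Compute denominator (R in um): 6*(1-nu)*tf*R = 6*0.72*0.6*28e6 = 72576000.0 (um^2)
Step 3: sigma (GPa) = 42271360 / 72576000.0 = 5.82443e-01 GPa
Step 4: Convert to MPa (x1000): sigma = 582.4 MPa


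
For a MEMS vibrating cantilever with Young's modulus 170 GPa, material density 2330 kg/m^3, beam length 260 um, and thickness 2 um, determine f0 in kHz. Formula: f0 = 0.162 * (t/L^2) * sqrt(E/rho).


Step 1: Convert units to SI.
t_SI = 2e-6 m, L_SI = 260e-6 m
Step 2: Calculate sqrt(E/rho).
sqrt(170e9 / 2330) = 8541.74 m/s
Step 3: Compute f0.
f0 = 0.162 * 2e-6 / (260e-6)^2 * 8541.74 = 40939.7 Hz = 40.94 kHz


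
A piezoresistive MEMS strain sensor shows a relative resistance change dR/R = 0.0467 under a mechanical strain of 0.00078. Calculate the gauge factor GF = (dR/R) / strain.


Step 1: Identify values.
dR/R = 0.0467, strain = 0.00078
Step 2: GF = (dR/R) / strain = 0.0467 / 0.00078
GF = 59.9


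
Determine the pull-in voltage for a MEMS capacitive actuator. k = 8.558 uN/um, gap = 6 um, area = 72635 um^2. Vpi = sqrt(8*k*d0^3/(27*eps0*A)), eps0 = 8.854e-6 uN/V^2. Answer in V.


Step 1: Compute numerator: 8 * k * d0^3 = 8 * 8.558 * 6^3 = 14788.224
Step 2: Compute denominator: 27 * eps0 * A = 27 * 8.854e-6 * 72635 = 17.363978
Step 3: Vpi = sqrt(14788.224 / 17.363978)
Vpi = 29.18 V


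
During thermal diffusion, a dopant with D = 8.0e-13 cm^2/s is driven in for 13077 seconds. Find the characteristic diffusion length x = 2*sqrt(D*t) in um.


Step 1: Compute D*t = 8.0e-13 * 13077 = 1.04616e-08 cm^2
Step 2: sqrt(D*t) = 1.02282e-04 cm
Step 3: x = 2 * 1.02282e-04 cm = 2.04564e-04 cm
Step 4: Convert to um (1 cm = 1e4 um): x = 2.046 um


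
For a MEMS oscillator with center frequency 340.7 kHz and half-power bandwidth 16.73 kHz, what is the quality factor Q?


Step 1: Q = f0 / bandwidth
Step 2: Q = 340.7 / 16.73
Q = 20.4


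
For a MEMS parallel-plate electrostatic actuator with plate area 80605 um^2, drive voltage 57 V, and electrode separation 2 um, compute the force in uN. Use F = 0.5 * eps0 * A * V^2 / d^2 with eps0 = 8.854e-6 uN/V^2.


Step 1: Identify parameters.
eps0 = 8.854e-6 uN/V^2, A = 80605 um^2, V = 57 V, d = 2 um
Step 2: Compute V^2 = 57^2 = 3249
Step 3: Compute d^2 = 2^2 = 4
Step 4: F = 0.5 * 8.854e-6 * 80605 * 3249 / 4
F = 289.842 uN


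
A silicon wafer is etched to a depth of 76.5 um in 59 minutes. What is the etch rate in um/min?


Step 1: Etch rate = depth / time
Step 2: rate = 76.5 / 59
rate = 1.297 um/min


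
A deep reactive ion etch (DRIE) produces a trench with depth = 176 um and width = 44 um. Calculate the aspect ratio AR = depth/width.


Step 1: AR = depth / width
Step 2: AR = 176 / 44
AR = 4.0


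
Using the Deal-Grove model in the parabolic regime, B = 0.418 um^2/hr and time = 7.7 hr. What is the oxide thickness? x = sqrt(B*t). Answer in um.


Step 1: Compute B*t = 0.418 * 7.7 = 3.2186
Step 2: x = sqrt(3.2186)
x = 1.794 um


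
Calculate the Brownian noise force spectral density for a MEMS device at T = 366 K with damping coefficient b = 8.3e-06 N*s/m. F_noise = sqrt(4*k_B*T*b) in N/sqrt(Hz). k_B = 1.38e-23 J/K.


Step 1: Compute 4 * k_B * T * b
= 4 * 1.38e-23 * 366 * 8.3e-06
= 1.6769e-25 N^2/Hz
Step 2: F_noise = sqrt(1.6769e-25)
F_noise = 4.09e-13 N/sqrt(Hz)


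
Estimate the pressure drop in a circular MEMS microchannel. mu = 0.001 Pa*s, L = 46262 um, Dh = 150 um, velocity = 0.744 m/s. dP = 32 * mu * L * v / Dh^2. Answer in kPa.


Step 1: Convert to SI: L = 46262e-6 m, Dh = 150e-6 m
Step 2: dP = 32 * 0.001 * 46262e-6 * 0.744 / (150e-6)^2
Step 3: dP = 48951.36 Pa
Step 4: Convert to kPa: dP = 48.95 kPa


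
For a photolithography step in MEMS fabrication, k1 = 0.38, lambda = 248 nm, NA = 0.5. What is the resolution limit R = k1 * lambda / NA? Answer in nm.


Step 1: Identify values: k1 = 0.38, lambda = 248 nm, NA = 0.5
Step 2: R = k1 * lambda / NA
R = 0.38 * 248 / 0.5
R = 188.5 nm


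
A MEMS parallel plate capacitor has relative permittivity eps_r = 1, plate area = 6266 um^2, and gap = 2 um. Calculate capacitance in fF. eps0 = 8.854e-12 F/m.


Step 1: Convert area to m^2: A = 6266e-12 m^2
Step 2: Convert gap to m: d = 2e-6 m
Step 3: C = eps0 * eps_r * A / d
C = 8.854e-12 * 1 * 6266e-12 / 2e-6
Step 4: Convert to fF (multiply by 1e15).
C = 27.74 fF


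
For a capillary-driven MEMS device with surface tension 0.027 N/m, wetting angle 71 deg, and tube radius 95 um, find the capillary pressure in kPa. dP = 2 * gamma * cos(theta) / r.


Step 1: cos(71 deg) = 0.3256
Step 2: Convert r to m: r = 95e-6 m
Step 3: dP = 2 * 0.027 * 0.3256 / 95e-6 = 185.1 Pa
Step 4: Convert Pa to kPa (divide by 1000).
dP = 0.19 kPa


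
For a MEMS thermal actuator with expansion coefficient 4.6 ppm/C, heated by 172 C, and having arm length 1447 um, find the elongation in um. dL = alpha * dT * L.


Step 1: Convert CTE: alpha = 4.6 ppm/C = 4.6e-6 /C
Step 2: dL = 4.6e-6 * 172 * 1447
dL = 1.1449 um


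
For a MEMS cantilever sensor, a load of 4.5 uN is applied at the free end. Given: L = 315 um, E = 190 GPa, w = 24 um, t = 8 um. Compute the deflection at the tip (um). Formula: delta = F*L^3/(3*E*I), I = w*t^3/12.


Step 1: Calculate the second moment of area.
I = w * t^3 / 12 = 24 * 8^3 / 12 = 1024.0 um^4
Step 2: Convert E to consistent units (1 GPa = 1000 uN/um^2).
E = 190 GPa = 190000 uN/um^2
Step 3: Calculate tip deflection.
delta = F * L^3 / (3 * E * I)
delta = 4.5 * 315^3 / (3 * 190000 * 1024.0)
delta = 0.241 um


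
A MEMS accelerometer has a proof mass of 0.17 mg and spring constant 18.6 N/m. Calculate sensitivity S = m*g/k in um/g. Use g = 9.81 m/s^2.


Step 1: Convert mass: m = 0.17 mg = 1.70e-07 kg
Step 2: S = m * g / k = 1.70e-07 * 9.81 / 18.6
Step 3: S = 8.97e-08 m/g
Step 4: Convert to um/g: S = 0.09 um/g


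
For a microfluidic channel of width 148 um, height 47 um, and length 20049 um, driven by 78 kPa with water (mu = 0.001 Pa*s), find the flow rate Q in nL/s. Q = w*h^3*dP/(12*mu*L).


Step 1: Convert all dimensions to SI (meters).
w = 148e-6 m, h = 47e-6 m, L = 20049e-6 m, dP = 78e3 Pa
Step 2: Q = w * h^3 * dP / (12 * mu * L)
Q = 148e-6 * (47e-6)^3 * 78e3 / (12 * 0.001 * 20049e-6) = 4.98168118e-09 m^3/s
Step 3: Convert Q from m^3/s to nL/s (1 m^3 = 1e12 nL, so multiply by 1e12).
Q = 4981.681 nL/s


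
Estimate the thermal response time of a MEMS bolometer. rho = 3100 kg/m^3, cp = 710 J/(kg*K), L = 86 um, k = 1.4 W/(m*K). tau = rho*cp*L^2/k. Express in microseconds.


Step 1: Convert L to m: L = 86e-6 m
Step 2: L^2 = (86e-6)^2 = 7.396e-09 m^2
Step 3: tau = 3100 * 710 * 7.396e-09 / 1.4 = 1.162756857e-02 s
Step 4: Convert to microseconds (multiply by 1e6).
tau = 11627.569 us


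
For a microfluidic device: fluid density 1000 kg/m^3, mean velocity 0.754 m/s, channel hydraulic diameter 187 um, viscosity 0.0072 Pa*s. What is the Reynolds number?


Step 1: Convert Dh to meters: Dh = 187e-6 m
Step 2: Re = rho * v * Dh / mu
Re = 1000 * 0.754 * 187e-6 / 0.0072
Re = 19.583


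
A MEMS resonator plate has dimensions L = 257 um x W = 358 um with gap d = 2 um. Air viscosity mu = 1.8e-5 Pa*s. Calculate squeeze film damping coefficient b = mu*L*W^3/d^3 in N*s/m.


Step 1: Convert to SI.
L = 257e-6 m, W = 358e-6 m, d = 2e-6 m
Step 2: W^3 = (358e-6)^3 = 4.59e-11 m^3
Step 3: d^3 = (2e-6)^3 = 8.00e-18 m^3
Step 4: b = 1.8e-5 * 257e-6 * 4.59e-11 / 8.00e-18
b = 2.65e-02 N*s/m


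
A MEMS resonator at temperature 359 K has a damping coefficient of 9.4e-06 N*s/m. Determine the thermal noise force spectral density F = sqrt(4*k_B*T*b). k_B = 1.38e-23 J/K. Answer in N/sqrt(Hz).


Step 1: Compute 4 * k_B * T * b
= 4 * 1.38e-23 * 359 * 9.4e-06
= 1.8628e-25 N^2/Hz
Step 2: F_noise = sqrt(1.8628e-25)
F_noise = 4.32e-13 N/sqrt(Hz)


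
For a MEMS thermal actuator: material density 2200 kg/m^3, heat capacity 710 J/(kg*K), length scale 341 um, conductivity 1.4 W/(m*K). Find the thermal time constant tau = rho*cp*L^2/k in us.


Step 1: Convert L to m: L = 341e-6 m
Step 2: L^2 = (341e-6)^2 = 1.16281e-07 m^2
Step 3: tau = 2200 * 710 * 1.16281e-07 / 1.4 = 1.2973637286e-01 s
Step 4: Convert to microseconds (multiply by 1e6).
tau = 129736.373 us


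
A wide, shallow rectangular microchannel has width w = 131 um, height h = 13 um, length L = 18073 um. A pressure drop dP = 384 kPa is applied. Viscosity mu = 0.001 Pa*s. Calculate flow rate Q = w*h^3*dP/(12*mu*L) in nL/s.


Step 1: Convert all dimensions to SI (meters).
w = 131e-6 m, h = 13e-6 m, L = 18073e-6 m, dP = 384e3 Pa
Step 2: Q = w * h^3 * dP / (12 * mu * L)
Q = 131e-6 * (13e-6)^3 * 384e3 / (12 * 0.001 * 18073e-6) = 5.095902e-10 m^3/s
Step 3: Convert Q from m^3/s to nL/s (1 m^3 = 1e12 nL, so multiply by 1e12).
Q = 509.59 nL/s


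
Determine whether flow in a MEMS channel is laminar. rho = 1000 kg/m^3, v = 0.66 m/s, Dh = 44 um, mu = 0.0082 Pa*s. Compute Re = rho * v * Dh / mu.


Step 1: Convert Dh to meters: Dh = 44e-6 m
Step 2: Re = rho * v * Dh / mu
Re = 1000 * 0.66 * 44e-6 / 0.0082
Re = 3.541
Since Re = 3.541 is below ~2300, the flow is laminar.


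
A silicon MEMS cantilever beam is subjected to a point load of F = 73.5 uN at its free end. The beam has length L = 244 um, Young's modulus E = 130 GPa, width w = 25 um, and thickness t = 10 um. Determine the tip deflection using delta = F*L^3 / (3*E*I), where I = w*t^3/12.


Step 1: Calculate the second moment of area.
I = w * t^3 / 12 = 25 * 10^3 / 12 = 2083.3333 um^4
Step 2: Convert E to consistent units (1 GPa = 1000 uN/um^2).
E = 130 GPa = 130000 uN/um^2
Step 3: Calculate tip deflection.
delta = F * L^3 / (3 * E * I)
delta = 73.5 * 244^3 / (3 * 130000 * 2083.3333)
delta = 1.3141 um


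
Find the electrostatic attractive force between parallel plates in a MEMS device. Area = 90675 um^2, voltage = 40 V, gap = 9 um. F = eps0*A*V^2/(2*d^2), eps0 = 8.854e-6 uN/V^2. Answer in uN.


Step 1: Identify parameters.
eps0 = 8.854e-6 uN/V^2, A = 90675 um^2, V = 40 V, d = 9 um
Step 2: Compute V^2 = 40^2 = 1600
Step 3: Compute d^2 = 9^2 = 81
Step 4: F = 0.5 * 8.854e-6 * 90675 * 1600 / 81
F = 7.929 uN


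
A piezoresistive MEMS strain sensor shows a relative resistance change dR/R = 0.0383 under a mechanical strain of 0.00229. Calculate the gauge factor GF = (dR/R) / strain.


Step 1: Identify values.
dR/R = 0.0383, strain = 0.00229
Step 2: GF = (dR/R) / strain = 0.0383 / 0.00229
GF = 16.7


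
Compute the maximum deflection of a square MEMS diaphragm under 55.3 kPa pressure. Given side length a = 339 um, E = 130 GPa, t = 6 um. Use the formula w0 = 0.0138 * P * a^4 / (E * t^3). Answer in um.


Step 1: Convert pressure to compatible units (E is in GPa, so P in GPa).
P = 55.3 kPa = 55.3e-6 GPa
Step 2: Compute numerator: 0.0138 * P * a^4.
a^4 = 339^4 = 13206836241
numerator = 0.0138 * 55.3e-6 * 13206836241 = 1.00787e+04
Step 3: Compute denominator: E * t^3 = 130 * 6^3 = 28080
Step 4: w0 = numerator / denominator = 1.00787e+04 / 28080 = 0.3589 um


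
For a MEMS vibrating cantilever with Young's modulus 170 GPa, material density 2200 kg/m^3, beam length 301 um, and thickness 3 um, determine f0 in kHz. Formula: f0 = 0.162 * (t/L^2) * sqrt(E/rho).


Step 1: Convert units to SI.
t_SI = 3e-6 m, L_SI = 301e-6 m
Step 2: Calculate sqrt(E/rho).
sqrt(170e9 / 2200) = 8790.49 m/s
Step 3: Compute f0.
f0 = 0.162 * 3e-6 / (301e-6)^2 * 8790.49 = 47153.8 Hz = 47.15 kHz


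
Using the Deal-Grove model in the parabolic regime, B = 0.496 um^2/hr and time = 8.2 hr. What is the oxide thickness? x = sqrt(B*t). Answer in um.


Step 1: Compute B*t = 0.496 * 8.2 = 4.0672
Step 2: x = sqrt(4.0672)
x = 2.017 um


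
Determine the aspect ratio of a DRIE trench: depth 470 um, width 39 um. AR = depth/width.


Step 1: AR = depth / width
Step 2: AR = 470 / 39
AR = 12.1


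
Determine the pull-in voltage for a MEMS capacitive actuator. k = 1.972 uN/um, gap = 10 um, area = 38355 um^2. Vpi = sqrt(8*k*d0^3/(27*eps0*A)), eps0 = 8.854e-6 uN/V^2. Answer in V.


Step 1: Compute numerator: 8 * k * d0^3 = 8 * 1.972 * 10^3 = 15776.0
Step 2: Compute denominator: 27 * eps0 * A = 27 * 8.854e-6 * 38355 = 9.16907
Step 3: Vpi = sqrt(15776.0 / 9.16907)
Vpi = 41.48 V


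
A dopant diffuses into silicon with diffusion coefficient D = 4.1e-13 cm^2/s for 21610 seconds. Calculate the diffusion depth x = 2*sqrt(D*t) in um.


Step 1: Compute D*t = 4.1e-13 * 21610 = 8.8601e-09 cm^2
Step 2: sqrt(D*t) = 9.41281e-05 cm
Step 3: x = 2 * 9.41281e-05 cm = 1.882562e-04 cm
Step 4: Convert to um (1 cm = 1e4 um): x = 1.883 um


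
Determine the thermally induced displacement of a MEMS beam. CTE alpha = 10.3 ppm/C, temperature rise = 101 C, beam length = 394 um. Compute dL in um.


Step 1: Convert CTE: alpha = 10.3 ppm/C = 10.3e-6 /C
Step 2: dL = 10.3e-6 * 101 * 394
dL = 0.4099 um


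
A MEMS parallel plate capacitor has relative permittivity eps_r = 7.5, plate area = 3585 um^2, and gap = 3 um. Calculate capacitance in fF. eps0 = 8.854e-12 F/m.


Step 1: Convert area to m^2: A = 3585e-12 m^2
Step 2: Convert gap to m: d = 3e-6 m
Step 3: C = eps0 * eps_r * A / d
C = 8.854e-12 * 7.5 * 3585e-12 / 3e-6
Step 4: Convert to fF (multiply by 1e15).
C = 79.35 fF


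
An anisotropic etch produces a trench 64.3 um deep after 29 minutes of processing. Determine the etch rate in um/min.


Step 1: Etch rate = depth / time
Step 2: rate = 64.3 / 29
rate = 2.217 um/min


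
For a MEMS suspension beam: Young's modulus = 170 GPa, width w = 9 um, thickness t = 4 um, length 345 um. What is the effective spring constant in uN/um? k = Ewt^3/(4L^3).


Step 1: Convert E to consistent units (1 GPa = 1000 uN/um^2).
E = 170 GPa = 170000 uN/um^2
Step 2: Compute t^3 = 4^3 = 64
Step 3: Compute L^3 = 345^3 = 41063625
Step 4: k = 170000 * 9 * 64 / (4 * 41063625)
k = 0.5961 uN/um


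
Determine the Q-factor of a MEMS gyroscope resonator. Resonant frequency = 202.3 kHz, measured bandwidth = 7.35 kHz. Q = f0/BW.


Step 1: Q = f0 / bandwidth
Step 2: Q = 202.3 / 7.35
Q = 27.5


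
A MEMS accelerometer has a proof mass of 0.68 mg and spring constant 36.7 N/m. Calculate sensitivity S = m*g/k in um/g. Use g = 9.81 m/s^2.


Step 1: Convert mass: m = 0.68 mg = 6.80e-07 kg
Step 2: S = m * g / k = 6.80e-07 * 9.81 / 36.7
Step 3: S = 1.82e-07 m/g
Step 4: Convert to um/g: S = 0.182 um/g


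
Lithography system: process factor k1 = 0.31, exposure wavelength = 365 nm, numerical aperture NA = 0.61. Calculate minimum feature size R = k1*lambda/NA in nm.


Step 1: Identify values: k1 = 0.31, lambda = 365 nm, NA = 0.61
Step 2: R = k1 * lambda / NA
R = 0.31 * 365 / 0.61
R = 185.5 nm


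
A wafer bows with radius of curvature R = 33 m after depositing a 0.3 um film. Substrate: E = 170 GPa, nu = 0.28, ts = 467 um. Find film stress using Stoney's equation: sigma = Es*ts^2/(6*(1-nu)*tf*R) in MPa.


Step 1: Compute numerator: Es * ts^2 = 170 * 467^2 = 37075130 (GPa*um^2)
Step 2: Compute denominator (R in um): 6*(1-nu)*tf*R = 6*0.72*0.3*33e6 = 42768000.0 (um^2)
Step 3: sigma (GPa) = 37075130 / 42768000.0 = 8.66889e-01 GPa
Step 4: Convert to MPa (x1000): sigma = 866.9 MPa


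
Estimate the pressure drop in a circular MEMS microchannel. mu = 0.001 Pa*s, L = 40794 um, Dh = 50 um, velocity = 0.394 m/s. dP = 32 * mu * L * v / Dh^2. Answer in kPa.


Step 1: Convert to SI: L = 40794e-6 m, Dh = 50e-6 m
Step 2: dP = 32 * 0.001 * 40794e-6 * 0.394 / (50e-6)^2
Step 3: dP = 205732.30 Pa
Step 4: Convert to kPa: dP = 205.73 kPa


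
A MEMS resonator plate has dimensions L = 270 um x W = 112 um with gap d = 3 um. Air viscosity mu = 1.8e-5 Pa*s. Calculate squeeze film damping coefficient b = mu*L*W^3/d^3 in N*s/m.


Step 1: Convert to SI.
L = 270e-6 m, W = 112e-6 m, d = 3e-6 m
Step 2: W^3 = (112e-6)^3 = 1.40e-12 m^3
Step 3: d^3 = (3e-6)^3 = 2.70e-17 m^3
Step 4: b = 1.8e-5 * 270e-6 * 1.40e-12 / 2.70e-17
b = 2.53e-04 N*s/m


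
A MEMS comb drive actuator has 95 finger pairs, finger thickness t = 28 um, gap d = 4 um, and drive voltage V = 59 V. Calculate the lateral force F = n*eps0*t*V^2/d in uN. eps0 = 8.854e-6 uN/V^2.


Step 1: Parameters: n=95, eps0=8.854e-6 uN/V^2, t=28 um, V=59 V, d=4 um
Step 2: V^2 = 3481
Step 3: F = 95 * 8.854e-6 * 28 * 3481 / 4
F = 20.496 uN


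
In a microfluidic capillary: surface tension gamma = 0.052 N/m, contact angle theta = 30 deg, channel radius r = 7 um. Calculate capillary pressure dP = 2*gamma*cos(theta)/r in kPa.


Step 1: cos(30 deg) = 0.866
Step 2: Convert r to m: r = 7e-6 m
Step 3: dP = 2 * 0.052 * 0.866 / 7e-6 = 12866.3 Pa
Step 4: Convert Pa to kPa (divide by 1000).
dP = 12.87 kPa


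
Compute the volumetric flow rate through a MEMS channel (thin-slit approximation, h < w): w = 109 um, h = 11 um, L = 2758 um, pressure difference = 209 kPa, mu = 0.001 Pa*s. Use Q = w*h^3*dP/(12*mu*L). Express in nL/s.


Step 1: Convert all dimensions to SI (meters).
w = 109e-6 m, h = 11e-6 m, L = 2758e-6 m, dP = 209e3 Pa
Step 2: Q = w * h^3 * dP / (12 * mu * L)
Q = 109e-6 * (11e-6)^3 * 209e3 / (12 * 0.001 * 2758e-6) = 9.1616845e-10 m^3/s
Step 3: Convert Q from m^3/s to nL/s (1 m^3 = 1e12 nL, so multiply by 1e12).
Q = 916.168 nL/s


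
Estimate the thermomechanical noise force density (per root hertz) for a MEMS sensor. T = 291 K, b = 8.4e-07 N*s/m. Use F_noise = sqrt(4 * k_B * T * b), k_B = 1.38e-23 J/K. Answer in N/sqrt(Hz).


Step 1: Compute 4 * k_B * T * b
= 4 * 1.38e-23 * 291 * 8.4e-07
= 1.3493e-26 N^2/Hz
Step 2: F_noise = sqrt(1.3493e-26)
F_noise = 1.16e-13 N/sqrt(Hz)


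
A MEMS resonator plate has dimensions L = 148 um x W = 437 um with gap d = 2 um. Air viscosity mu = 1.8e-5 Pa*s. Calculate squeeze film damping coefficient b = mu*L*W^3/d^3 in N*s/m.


Step 1: Convert to SI.
L = 148e-6 m, W = 437e-6 m, d = 2e-6 m
Step 2: W^3 = (437e-6)^3 = 8.35e-11 m^3
Step 3: d^3 = (2e-6)^3 = 8.00e-18 m^3
Step 4: b = 1.8e-5 * 148e-6 * 8.35e-11 / 8.00e-18
b = 2.78e-02 N*s/m


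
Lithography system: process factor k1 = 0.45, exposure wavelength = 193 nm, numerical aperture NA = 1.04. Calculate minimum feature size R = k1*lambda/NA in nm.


Step 1: Identify values: k1 = 0.45, lambda = 193 nm, NA = 1.04
Step 2: R = k1 * lambda / NA
R = 0.45 * 193 / 1.04
R = 83.5 nm


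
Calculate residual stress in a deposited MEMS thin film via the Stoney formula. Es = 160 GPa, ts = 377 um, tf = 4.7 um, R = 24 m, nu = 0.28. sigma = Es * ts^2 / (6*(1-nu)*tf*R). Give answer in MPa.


Step 1: Compute numerator: Es * ts^2 = 160 * 377^2 = 22740640 (GPa*um^2)
Step 2: Compute denominator (R in um): 6*(1-nu)*tf*R = 6*0.72*4.7*24e6 = 487296000.0 (um^2)
Step 3: sigma (GPa) = 22740640 / 487296000.0 = 4.6667e-02 GPa
Step 4: Convert to MPa (x1000): sigma = 46.7 MPa


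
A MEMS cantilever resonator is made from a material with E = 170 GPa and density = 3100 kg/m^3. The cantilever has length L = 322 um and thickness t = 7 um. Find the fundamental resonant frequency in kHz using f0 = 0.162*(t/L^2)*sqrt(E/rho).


Step 1: Convert units to SI.
t_SI = 7e-6 m, L_SI = 322e-6 m
Step 2: Calculate sqrt(E/rho).
sqrt(170e9 / 3100) = 7405.32 m/s
Step 3: Compute f0.
f0 = 0.162 * 7e-6 / (322e-6)^2 * 7405.32 = 80992.6 Hz = 80.99 kHz
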